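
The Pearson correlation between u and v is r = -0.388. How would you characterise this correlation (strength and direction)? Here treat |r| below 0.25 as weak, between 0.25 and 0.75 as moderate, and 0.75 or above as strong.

moderate negative

r = -0.388 < 0 so the relationship is negative.
|r| = 0.388, which falls in the moderate range.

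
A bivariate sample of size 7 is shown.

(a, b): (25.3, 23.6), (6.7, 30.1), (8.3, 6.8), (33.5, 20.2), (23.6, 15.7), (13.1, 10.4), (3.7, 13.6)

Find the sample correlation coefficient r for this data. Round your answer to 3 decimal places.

0.231

n = 7, Σa = 114.2, Σb = 120.4, Σa² = 2618.38, Σb² = 2456.86, Σab = 2088.97
nΣab − ΣaΣb = 14622.79 − 13749.68 = 873.11
nΣa² − (Σa)² = 18328.66 − 13041.64 = 5287.02; nΣb² − (Σb)² = 17198.02 − 14496.16 = 2701.86
r = 873.11 / √(5287.02 × 2701.86) = 873.11 / 3779.5222 ≈ 0.231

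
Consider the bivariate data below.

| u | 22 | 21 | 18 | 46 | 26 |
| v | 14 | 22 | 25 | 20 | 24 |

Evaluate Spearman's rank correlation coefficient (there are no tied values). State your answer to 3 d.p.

Rank u: 3, 2, 1, 5, 4
Rank v: 1, 3, 5, 2, 4
d = rank(u) − rank(v): 2, -1, -4, 3, 0; Σd² = 30
ρ = 1 − 6Σd² / [n(n²−1)] = 1 − 6×30 / (5×24) = 1 − 180/120 ≈ -0.500

-0.500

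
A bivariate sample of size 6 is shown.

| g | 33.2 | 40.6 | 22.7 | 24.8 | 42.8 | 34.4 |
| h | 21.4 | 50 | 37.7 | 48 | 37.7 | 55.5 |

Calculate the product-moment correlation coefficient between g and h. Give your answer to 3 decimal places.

0.058

n = 6, Σg = 198.5, Σh = 250.3, Σg² = 6896.13, Σh² = 11184.79, Σgh = 8309.43
nΣgh − ΣgΣh = 49856.58 − 49684.55 = 172.03
nΣg² − (Σg)² = 41376.78 − 39402.25 = 1974.53; nΣh² − (Σh)² = 67108.74 − 62650.09 = 4458.65
r = 172.03 / √(1974.53 × 4458.65) = 172.03 / 2967.1094 ≈ 0.058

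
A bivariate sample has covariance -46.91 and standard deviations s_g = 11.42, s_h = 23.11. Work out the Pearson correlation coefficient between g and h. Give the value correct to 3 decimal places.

r = Cov(g,h) / (s_g · s_h) = -46.91 / (11.42 × 23.11)
  = -46.91 / 263.9162 ≈ -0.178

-0.178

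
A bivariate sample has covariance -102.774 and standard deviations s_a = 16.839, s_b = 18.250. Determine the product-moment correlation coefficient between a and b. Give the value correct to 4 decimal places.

-0.3344

r = Cov(a,b) / (s_a · s_b) = -102.774 / (16.839 × 18.250)
  = -102.774 / 307.3117 ≈ -0.3344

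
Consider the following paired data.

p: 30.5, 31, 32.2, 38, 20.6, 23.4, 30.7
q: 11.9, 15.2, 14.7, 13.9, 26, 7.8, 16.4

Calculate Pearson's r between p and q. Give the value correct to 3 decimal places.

n = 7, Σp = 206.4, Σq = 105.9, Σp² = 6286.5, Σq² = 1787.75, Σpq = 3057.29
nΣpq − ΣpΣq = 21401.03 − 21857.76 = -456.73
nΣp² − (Σp)² = 44005.5 − 42600.96 = 1404.54; nΣq² − (Σq)² = 12514.25 − 11214.81 = 1299.44
r = -456.73 / √(1404.54 × 1299.44) = -456.73 / 1350.9683 ≈ -0.338

-0.338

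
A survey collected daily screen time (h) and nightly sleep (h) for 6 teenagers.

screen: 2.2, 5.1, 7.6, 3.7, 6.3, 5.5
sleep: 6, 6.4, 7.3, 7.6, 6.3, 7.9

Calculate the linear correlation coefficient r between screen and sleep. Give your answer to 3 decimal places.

0.309

n = 6, Σx = 30.4, Σy = 41.5, Σx² = 172.24, Σy² = 290.11, Σxy = 212.58
nΣxy − ΣxΣy = 1275.48 − 1261.6 = 13.88
nΣx² − (Σx)² = 1033.44 − 924.16 = 109.28; nΣy² − (Σy)² = 1740.66 − 1722.25 = 18.41
r = 13.88 / √(109.28 × 18.41) = 13.88 / 44.8536 ≈ 0.309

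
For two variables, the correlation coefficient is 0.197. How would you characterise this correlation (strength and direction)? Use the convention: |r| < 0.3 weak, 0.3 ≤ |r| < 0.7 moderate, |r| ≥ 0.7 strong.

r = 0.197 > 0 so the relationship is positive.
|r| = 0.197, which falls in the weak range.

weak positive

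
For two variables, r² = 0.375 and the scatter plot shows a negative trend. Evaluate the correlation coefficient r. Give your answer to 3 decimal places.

-0.612

|r| = √0.375 = 0.612
The association is negative, so r = −0.612.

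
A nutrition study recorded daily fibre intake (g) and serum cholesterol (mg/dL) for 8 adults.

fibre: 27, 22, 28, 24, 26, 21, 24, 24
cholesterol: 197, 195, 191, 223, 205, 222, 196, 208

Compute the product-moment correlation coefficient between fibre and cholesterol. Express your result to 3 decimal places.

n = 8, Σx = 196, Σy = 1637, Σx² = 4842, Σy² = 336033, Σxy = 39997
nΣxy − ΣxΣy = 319976 − 320852 = -876
nΣx² − (Σx)² = 38736 − 38416 = 320; nΣy² − (Σy)² = 2688264 − 2679769 = 8495
r = -876 / √(320 × 8495) = -876 / 1648.7571 ≈ -0.531

-0.531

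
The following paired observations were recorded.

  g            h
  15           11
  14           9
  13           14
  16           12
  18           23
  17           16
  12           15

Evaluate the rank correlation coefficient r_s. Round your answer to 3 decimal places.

Rank g: 4, 3, 2, 5, 7, 6, 1
Rank h: 2, 1, 4, 3, 7, 6, 5
d = rank(g) − rank(h): 2, 2, -2, 2, 0, 0, -4; Σd² = 32
ρ = 1 − 6Σd² / [n(n²−1)] = 1 − 6×32 / (7×48) = 1 − 192/336 ≈ 0.429

0.429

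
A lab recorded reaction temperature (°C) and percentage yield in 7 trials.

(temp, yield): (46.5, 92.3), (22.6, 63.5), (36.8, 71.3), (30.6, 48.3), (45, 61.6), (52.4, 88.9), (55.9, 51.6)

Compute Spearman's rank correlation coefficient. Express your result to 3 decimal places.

Rank temp: 5, 1, 3, 2, 4, 6, 7
Rank yield: 7, 4, 5, 1, 3, 6, 2
d = rank(temp) − rank(yield): -2, -3, -2, 1, 1, 0, 5; Σd² = 44
ρ = 1 − 6Σd² / [n(n²−1)] = 1 − 6×44 / (7×48) = 1 − 264/336 ≈ 0.214

0.214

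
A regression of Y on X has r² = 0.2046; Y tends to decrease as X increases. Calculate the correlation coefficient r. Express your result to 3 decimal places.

-0.452

|r| = √0.2046 = 0.452
The association is negative, so r = −0.452.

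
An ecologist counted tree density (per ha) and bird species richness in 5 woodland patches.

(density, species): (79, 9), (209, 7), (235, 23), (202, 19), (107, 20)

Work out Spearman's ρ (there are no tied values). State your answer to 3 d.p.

Rank density: 1, 4, 5, 3, 2
Rank species: 2, 1, 5, 3, 4
d = rank(density) − rank(species): -1, 3, 0, 0, -2; Σd² = 14
ρ = 1 − 6Σd² / [n(n²−1)] = 1 − 6×14 / (5×24) = 1 − 84/120 ≈ 0.300

0.300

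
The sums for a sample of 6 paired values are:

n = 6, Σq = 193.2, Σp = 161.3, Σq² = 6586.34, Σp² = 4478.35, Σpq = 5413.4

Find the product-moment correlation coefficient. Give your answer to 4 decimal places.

r = (nΣpq − ΣpΣq) / √[(nΣp² − (Σp)²)(nΣq² − (Σq)²)]
Numerator: 6×5413.4 − 161.3×193.2 = 1317.24
Denominator: √[(26870.1 − 26017.69)(39518.04 − 37326.24)] = √[852.41 × 2191.8] = 1366.8622
r = 1317.24 / 1366.8622 ≈ 0.9637

0.9637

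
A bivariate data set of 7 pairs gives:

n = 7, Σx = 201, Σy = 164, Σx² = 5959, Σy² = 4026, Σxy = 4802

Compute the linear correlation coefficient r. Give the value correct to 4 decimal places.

0.5004

r = (nΣxy − ΣxΣy) / √[(nΣx² − (Σx)²)(nΣy² − (Σy)²)]
Numerator: 7×4802 − 201×164 = 650
Denominator: √[(41713 − 40401)(28182 − 26896)] = √[1312 × 1286] = 1298.9349
r = 650 / 1298.9349 ≈ 0.5004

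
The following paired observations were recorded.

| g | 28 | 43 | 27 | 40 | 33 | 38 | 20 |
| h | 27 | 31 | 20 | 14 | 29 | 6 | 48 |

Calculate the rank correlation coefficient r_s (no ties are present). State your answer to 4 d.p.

-0.2857

Rank g: 3, 7, 2, 6, 4, 5, 1
Rank h: 4, 6, 3, 2, 5, 1, 7
d = rank(g) − rank(h): -1, 1, -1, 4, -1, 4, -6; Σd² = 72
ρ = 1 − 6Σd² / [n(n²−1)] = 1 − 6×72 / (7×48) = 1 − 432/336 ≈ -0.2857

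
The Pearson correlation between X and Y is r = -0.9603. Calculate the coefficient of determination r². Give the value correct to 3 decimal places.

r² = (-0.9603)² = 0.922

0.922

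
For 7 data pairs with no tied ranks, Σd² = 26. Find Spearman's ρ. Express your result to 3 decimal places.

0.536

ρ = 1 − 6Σd² / [n(n²−1)] = 1 − 6×26 / (7×48)
  = 1 − 156/336 = 1 − 0.4643 ≈ 0.536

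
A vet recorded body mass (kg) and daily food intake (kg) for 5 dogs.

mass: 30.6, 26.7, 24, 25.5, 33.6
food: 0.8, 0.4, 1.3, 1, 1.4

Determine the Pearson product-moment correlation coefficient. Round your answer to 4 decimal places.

n = 5, Σx = 140.4, Σy = 4.9, Σx² = 4004.46, Σy² = 5.45, Σxy = 138.9
nΣxy − ΣxΣy = 694.5 − 687.96 = 6.54
nΣx² − (Σx)² = 20022.3 − 19712.16 = 310.14; nΣy² − (Σy)² = 27.25 − 24.01 = 3.24
r = 6.54 / √(310.14 × 3.24) = 6.54 / 31.6994 ≈ 0.2063

0.2063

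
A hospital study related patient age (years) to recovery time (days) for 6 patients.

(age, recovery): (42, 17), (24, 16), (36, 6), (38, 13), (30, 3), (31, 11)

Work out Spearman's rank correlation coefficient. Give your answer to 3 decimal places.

0.371

Rank age: 6, 1, 4, 5, 2, 3
Rank recovery: 6, 5, 2, 4, 1, 3
d = rank(age) − rank(recovery): 0, -4, 2, 1, 1, 0; Σd² = 22
ρ = 1 − 6Σd² / [n(n²−1)] = 1 − 6×22 / (6×35) = 1 − 132/210 ≈ 0.371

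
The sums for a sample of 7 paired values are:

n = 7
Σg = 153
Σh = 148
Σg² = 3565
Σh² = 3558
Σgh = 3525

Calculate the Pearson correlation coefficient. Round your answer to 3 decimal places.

0.943

r = (nΣgh − ΣgΣh) / √[(nΣg² − (Σg)²)(nΣh² − (Σh)²)]
Numerator: 7×3525 − 153×148 = 2031
Denominator: √[(24955 − 23409)(24906 − 21904)] = √[1546 × 3002] = 2154.3194
r = 2031 / 2154.3194 ≈ 0.943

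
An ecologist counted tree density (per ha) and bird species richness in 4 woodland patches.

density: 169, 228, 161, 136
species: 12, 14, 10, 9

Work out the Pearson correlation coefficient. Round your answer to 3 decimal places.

0.951

n = 4, Σx = 694, Σy = 45, Σx² = 124962, Σy² = 521, Σxy = 8054
nΣxy − ΣxΣy = 32216 − 31230 = 986
nΣx² − (Σx)² = 499848 − 481636 = 18212; nΣy² − (Σy)² = 2084 − 2025 = 59
r = 986 / √(18212 × 59) = 986 / 1036.5848 ≈ 0.951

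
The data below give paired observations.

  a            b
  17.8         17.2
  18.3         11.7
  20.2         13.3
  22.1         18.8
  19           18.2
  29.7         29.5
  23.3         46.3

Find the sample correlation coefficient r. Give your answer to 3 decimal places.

0.583

n = 7, Σa = 150.4, Σb = 155, Σa² = 3334.16, Σb² = 4308.24, Σab = 3505.15
nΣab − ΣaΣb = 24536.05 − 23312 = 1224.05
nΣa² − (Σa)² = 23339.12 − 22620.16 = 718.96; nΣb² − (Σb)² = 30157.68 − 24025 = 6132.68
r = 1224.05 / √(718.96 × 6132.68) = 1224.05 / 2099.7980 ≈ 0.583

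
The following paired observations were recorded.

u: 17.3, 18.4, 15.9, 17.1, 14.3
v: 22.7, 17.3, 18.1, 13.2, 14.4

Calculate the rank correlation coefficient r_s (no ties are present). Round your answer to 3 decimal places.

0.300

Rank u: 4, 5, 2, 3, 1
Rank v: 5, 3, 4, 1, 2
d = rank(u) − rank(v): -1, 2, -2, 2, -1; Σd² = 14
ρ = 1 − 6Σd² / [n(n²−1)] = 1 − 6×14 / (5×24) = 1 − 84/120 ≈ 0.300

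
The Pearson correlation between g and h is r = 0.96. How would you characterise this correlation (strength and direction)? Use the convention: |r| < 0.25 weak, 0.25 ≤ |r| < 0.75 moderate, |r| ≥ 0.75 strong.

strong positive

r = 0.96 > 0 so the relationship is positive.
|r| = 0.96, which falls in the strong range.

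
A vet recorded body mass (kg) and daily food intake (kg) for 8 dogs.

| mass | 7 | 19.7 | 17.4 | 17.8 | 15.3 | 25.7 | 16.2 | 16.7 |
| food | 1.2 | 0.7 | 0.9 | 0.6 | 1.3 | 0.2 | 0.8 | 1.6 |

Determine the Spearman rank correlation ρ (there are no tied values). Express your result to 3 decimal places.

-0.762

Rank mass: 1, 7, 5, 6, 2, 8, 3, 4
Rank food: 6, 3, 5, 2, 7, 1, 4, 8
d = rank(mass) − rank(food): -5, 4, 0, 4, -5, 7, -1, -4; Σd² = 148
ρ = 1 − 6Σd² / [n(n²−1)] = 1 − 6×148 / (8×63) = 1 − 888/504 ≈ -0.762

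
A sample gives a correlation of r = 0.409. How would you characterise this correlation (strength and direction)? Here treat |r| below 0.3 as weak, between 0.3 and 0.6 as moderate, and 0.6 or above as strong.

moderate positive

r = 0.409 > 0 so the relationship is positive.
|r| = 0.409, which falls in the moderate range.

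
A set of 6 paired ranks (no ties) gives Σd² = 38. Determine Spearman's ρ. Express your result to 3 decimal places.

ρ = 1 − 6Σd² / [n(n²−1)] = 1 − 6×38 / (6×35)
  = 1 − 228/210 = 1 − 1.0857 ≈ -0.086

-0.086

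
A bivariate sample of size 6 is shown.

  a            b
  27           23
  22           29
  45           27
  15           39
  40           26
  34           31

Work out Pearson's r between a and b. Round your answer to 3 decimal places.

n = 6, Σa = 183, Σb = 175, Σa² = 6219, Σb² = 5257, Σab = 5153
nΣab − ΣaΣb = 30918 − 32025 = -1107
nΣa² − (Σa)² = 37314 − 33489 = 3825; nΣb² − (Σb)² = 31542 − 30625 = 917
r = -1107 / √(3825 × 917) = -1107 / 1872.8388 ≈ -0.591

-0.591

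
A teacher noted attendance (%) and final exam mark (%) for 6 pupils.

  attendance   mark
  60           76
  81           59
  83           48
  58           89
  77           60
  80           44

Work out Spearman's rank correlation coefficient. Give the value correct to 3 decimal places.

-0.829

Rank attendance: 2, 5, 6, 1, 3, 4
Rank mark: 5, 3, 2, 6, 4, 1
d = rank(attendance) − rank(mark): -3, 2, 4, -5, -1, 3; Σd² = 64
ρ = 1 − 6Σd² / [n(n²−1)] = 1 − 6×64 / (6×35) = 1 − 384/210 ≈ -0.829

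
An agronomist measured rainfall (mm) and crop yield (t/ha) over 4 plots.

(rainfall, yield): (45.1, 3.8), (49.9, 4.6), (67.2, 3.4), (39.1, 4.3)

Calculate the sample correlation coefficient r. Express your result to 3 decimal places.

n = 4, Σx = 201.3, Σy = 16.1, Σx² = 10568.67, Σy² = 65.65, Σxy = 797.53
nΣxy − ΣxΣy = 3190.12 − 3240.93 = -50.81
nΣx² − (Σx)² = 42274.68 − 40521.69 = 1752.99; nΣy² − (Σy)² = 262.6 − 259.21 = 3.39
r = -50.81 / √(1752.99 × 3.39) = -50.81 / 77.0885 ≈ -0.659

-0.659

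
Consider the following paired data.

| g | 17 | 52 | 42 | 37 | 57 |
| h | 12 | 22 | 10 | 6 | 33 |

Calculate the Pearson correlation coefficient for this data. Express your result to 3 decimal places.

0.689

n = 5, Σg = 205, Σh = 83, Σg² = 9375, Σh² = 1853, Σgh = 3871
nΣgh − ΣgΣh = 19355 − 17015 = 2340
nΣg² − (Σg)² = 46875 − 42025 = 4850; nΣh² − (Σh)² = 9265 − 6889 = 2376
r = 2340 / √(4850 × 2376) = 2340 / 3394.6428 ≈ 0.689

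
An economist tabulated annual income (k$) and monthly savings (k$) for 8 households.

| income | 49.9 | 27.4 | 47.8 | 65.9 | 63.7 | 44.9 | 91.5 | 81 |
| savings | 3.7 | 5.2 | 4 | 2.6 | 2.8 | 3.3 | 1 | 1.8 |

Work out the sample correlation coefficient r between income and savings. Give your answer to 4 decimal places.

-0.9784

n = 8, Σx = 472.1, Σy = 24.4, Σx² = 30875.37, Σy² = 86.46, Σxy = 1253.48
nΣxy − ΣxΣy = 10027.84 − 11519.24 = -1491.4
nΣx² − (Σx)² = 247002.96 − 222878.41 = 24124.55; nΣy² − (Σy)² = 691.68 − 595.36 = 96.32
r = -1491.4 / √(24124.55 × 96.32) = -1491.4 / 1524.3611 ≈ -0.9784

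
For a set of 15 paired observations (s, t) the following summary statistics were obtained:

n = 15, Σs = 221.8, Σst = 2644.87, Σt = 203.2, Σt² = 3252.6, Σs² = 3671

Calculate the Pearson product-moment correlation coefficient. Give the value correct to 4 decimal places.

-0.8134

r = (nΣst − ΣsΣt) / √[(nΣs² − (Σs)²)(nΣt² − (Σt)²)]
Numerator: 15×2644.87 − 221.8×203.2 = -5396.71
Denominator: √[(55065 − 49195.24)(48789 − 41290.24)] = √[5869.76 × 7498.76] = 6634.4496
r = -5396.71 / 6634.4496 ≈ -0.8134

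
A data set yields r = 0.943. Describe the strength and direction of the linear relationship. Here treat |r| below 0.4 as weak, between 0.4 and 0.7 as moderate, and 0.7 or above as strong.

strong positive

r = 0.943 > 0 so the relationship is positive.
|r| = 0.943, which falls in the strong range.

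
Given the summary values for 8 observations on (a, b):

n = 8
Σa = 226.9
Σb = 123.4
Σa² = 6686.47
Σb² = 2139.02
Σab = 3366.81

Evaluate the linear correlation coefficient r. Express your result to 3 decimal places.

r = (nΣab − ΣaΣb) / √[(nΣa² − (Σa)²)(nΣb² − (Σb)²)]
Numerator: 8×3366.81 − 226.9×123.4 = -1064.98
Denominator: √[(53491.76 − 51483.61)(17112.16 − 15227.56)] = √[2008.15 × 1884.6] = 1945.3944
r = -1064.98 / 1945.3944 ≈ -0.547

-0.547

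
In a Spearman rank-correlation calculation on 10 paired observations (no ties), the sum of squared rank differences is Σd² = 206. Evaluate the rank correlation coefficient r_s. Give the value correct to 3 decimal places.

-0.248

ρ = 1 − 6Σd² / [n(n²−1)] = 1 − 6×206 / (10×99)
  = 1 − 1236/990 = 1 − 1.2485 ≈ -0.248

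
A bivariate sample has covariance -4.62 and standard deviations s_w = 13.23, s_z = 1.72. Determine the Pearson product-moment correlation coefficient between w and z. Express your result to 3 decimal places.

-0.203

r = Cov(w,z) / (s_w · s_z) = -4.62 / (13.23 × 1.72)
  = -4.62 / 22.7556 ≈ -0.203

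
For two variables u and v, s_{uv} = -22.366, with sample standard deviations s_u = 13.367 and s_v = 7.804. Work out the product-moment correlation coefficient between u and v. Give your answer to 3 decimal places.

-0.214

r = Cov(u,v) / (s_u · s_v) = -22.366 / (13.367 × 7.804)
  = -22.366 / 104.3161 ≈ -0.214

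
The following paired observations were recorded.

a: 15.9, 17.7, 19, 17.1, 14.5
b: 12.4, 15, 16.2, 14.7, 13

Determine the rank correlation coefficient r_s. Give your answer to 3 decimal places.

Rank a: 2, 4, 5, 3, 1
Rank b: 1, 4, 5, 3, 2
d = rank(a) − rank(b): 1, 0, 0, 0, -1; Σd² = 2
ρ = 1 − 6Σd² / [n(n²−1)] = 1 − 6×2 / (5×24) = 1 − 12/120 ≈ 0.900

0.900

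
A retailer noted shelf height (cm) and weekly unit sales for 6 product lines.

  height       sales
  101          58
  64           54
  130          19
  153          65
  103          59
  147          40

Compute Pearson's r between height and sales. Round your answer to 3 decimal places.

-0.222

n = 6, Σx = 698, Σy = 295, Σx² = 86824, Σy² = 15947, Σxy = 33686
nΣxy − ΣxΣy = 202116 − 205910 = -3794
nΣx² − (Σx)² = 520944 − 487204 = 33740; nΣy² − (Σy)² = 95682 − 87025 = 8657
r = -3794 / √(33740 × 8657) = -3794 / 17090.5582 ≈ -0.222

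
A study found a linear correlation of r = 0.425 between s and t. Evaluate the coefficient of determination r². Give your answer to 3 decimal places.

r² = (0.425)² = 0.181

0.181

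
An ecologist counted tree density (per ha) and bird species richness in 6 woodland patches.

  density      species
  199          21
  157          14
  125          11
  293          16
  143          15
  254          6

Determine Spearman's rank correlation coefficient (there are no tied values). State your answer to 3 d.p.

Rank density: 4, 3, 1, 6, 2, 5
Rank species: 6, 3, 2, 5, 4, 1
d = rank(density) − rank(species): -2, 0, -1, 1, -2, 4; Σd² = 26
ρ = 1 − 6Σd² / [n(n²−1)] = 1 − 6×26 / (6×35) = 1 − 156/210 ≈ 0.257

0.257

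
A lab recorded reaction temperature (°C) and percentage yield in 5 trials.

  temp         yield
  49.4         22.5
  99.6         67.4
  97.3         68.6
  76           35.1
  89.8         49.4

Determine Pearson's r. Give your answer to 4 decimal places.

n = 5, Σx = 412.1, Σy = 243, Σx² = 35667.85, Σy² = 13427.34, Σxy = 21603.04
nΣxy − ΣxΣy = 108015.2 − 100140.3 = 7874.9
nΣx² − (Σx)² = 178339.25 − 169826.41 = 8512.84; nΣy² − (Σy)² = 67136.7 − 59049 = 8087.7
r = 7874.9 / √(8512.84 × 8087.7) = 7874.9 / 8297.5476 ≈ 0.9491

0.9491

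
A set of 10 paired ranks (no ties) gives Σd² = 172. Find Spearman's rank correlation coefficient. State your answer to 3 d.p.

-0.042

ρ = 1 − 6Σd² / [n(n²−1)] = 1 − 6×172 / (10×99)
  = 1 − 1032/990 = 1 − 1.0424 ≈ -0.042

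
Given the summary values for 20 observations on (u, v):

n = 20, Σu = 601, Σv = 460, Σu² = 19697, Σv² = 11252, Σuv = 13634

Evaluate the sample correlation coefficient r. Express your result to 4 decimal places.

-0.1802

r = (nΣuv − ΣuΣv) / √[(nΣu² − (Σu)²)(nΣv² − (Σv)²)]
Numerator: 20×13634 − 601×460 = -3780
Denominator: √[(393940 − 361201)(225040 − 211600)] = √[32739 × 13440] = 20976.4668
r = -3780 / 20976.4668 ≈ -0.1802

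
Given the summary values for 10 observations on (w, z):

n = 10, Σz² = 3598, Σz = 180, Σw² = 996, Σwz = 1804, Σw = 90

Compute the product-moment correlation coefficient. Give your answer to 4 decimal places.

0.7130

r = (nΣwz − ΣwΣz) / √[(nΣw² − (Σw)²)(nΣz² − (Σz)²)]
Numerator: 10×1804 − 90×180 = 1840
Denominator: √[(9960 − 8100)(35980 − 32400)] = √[1860 × 3580] = 2580.4651
r = 1840 / 2580.4651 ≈ 0.7130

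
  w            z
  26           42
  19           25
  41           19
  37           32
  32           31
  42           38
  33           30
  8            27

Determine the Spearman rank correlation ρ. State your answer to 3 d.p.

Rank w: 3, 2, 7, 6, 4, 8, 5, 1
Rank z: 8, 2, 1, 6, 5, 7, 4, 3
d = rank(w) − rank(z): -5, 0, 6, 0, -1, 1, 1, -2; Σd² = 68
ρ = 1 − 6Σd² / [n(n²−1)] = 1 − 6×68 / (8×63) = 1 − 408/504 ≈ 0.190

0.190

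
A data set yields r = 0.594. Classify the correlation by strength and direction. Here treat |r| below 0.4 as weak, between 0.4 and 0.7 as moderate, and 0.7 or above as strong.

r = 0.594 > 0 so the relationship is positive.
|r| = 0.594, which falls in the moderate range.

moderate positive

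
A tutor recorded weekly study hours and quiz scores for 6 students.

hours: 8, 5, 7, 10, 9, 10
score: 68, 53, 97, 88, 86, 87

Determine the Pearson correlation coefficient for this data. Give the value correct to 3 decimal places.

0.638

n = 6, Σx = 49, Σy = 479, Σx² = 419, Σy² = 39551, Σxy = 4012
nΣxy − ΣxΣy = 24072 − 23471 = 601
nΣx² − (Σx)² = 2514 − 2401 = 113; nΣy² − (Σy)² = 237306 − 229441 = 7865
r = 601 / √(113 × 7865) = 601 / 942.7327 ≈ 0.638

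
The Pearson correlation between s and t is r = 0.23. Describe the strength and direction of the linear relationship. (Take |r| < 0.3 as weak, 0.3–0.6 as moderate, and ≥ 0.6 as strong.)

r = 0.23 > 0 so the relationship is positive.
|r| = 0.23, which falls in the weak range.

weak positive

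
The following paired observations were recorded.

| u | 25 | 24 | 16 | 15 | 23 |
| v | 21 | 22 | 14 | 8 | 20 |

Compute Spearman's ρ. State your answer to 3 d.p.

Rank u: 5, 4, 2, 1, 3
Rank v: 4, 5, 2, 1, 3
d = rank(u) − rank(v): 1, -1, 0, 0, 0; Σd² = 2
ρ = 1 − 6Σd² / [n(n²−1)] = 1 − 6×2 / (5×24) = 1 − 12/120 ≈ 0.900

0.900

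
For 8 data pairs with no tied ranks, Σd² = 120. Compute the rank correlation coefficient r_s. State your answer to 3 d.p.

-0.429

ρ = 1 − 6Σd² / [n(n²−1)] = 1 − 6×120 / (8×63)
  = 1 − 720/504 = 1 − 1.4286 ≈ -0.429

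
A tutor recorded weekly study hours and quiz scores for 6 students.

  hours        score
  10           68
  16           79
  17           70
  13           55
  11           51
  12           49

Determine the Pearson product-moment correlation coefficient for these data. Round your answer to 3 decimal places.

0.595

n = 6, Σx = 79, Σy = 372, Σx² = 1079, Σy² = 23792, Σxy = 4998
nΣxy − ΣxΣy = 29988 − 29388 = 600
nΣx² − (Σx)² = 6474 − 6241 = 233; nΣy² − (Σy)² = 142752 − 138384 = 4368
r = 600 / √(233 × 4368) = 600 / 1008.8330 ≈ 0.595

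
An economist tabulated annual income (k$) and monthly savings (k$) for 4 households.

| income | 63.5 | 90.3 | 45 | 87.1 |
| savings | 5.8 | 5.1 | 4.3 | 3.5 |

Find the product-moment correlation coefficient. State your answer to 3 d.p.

n = 4, Σx = 285.9, Σy = 18.7, Σx² = 21797.75, Σy² = 90.39, Σxy = 1327.18
nΣxy − ΣxΣy = 5308.72 − 5346.33 = -37.61
nΣx² − (Σx)² = 87191 − 81738.81 = 5452.19; nΣy² − (Σy)² = 361.56 − 349.69 = 11.87
r = -37.61 / √(5452.19 × 11.87) = -37.61 / 254.3963 ≈ -0.148

-0.148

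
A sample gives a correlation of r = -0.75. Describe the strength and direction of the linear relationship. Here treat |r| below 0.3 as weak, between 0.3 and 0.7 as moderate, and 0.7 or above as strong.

r = -0.75 < 0 so the relationship is negative.
|r| = 0.75, which falls in the strong range.

strong negative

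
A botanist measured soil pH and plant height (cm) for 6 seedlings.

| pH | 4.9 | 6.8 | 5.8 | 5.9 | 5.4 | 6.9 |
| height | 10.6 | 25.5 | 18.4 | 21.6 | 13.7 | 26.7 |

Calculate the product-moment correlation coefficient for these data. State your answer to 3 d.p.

n = 6, Σx = 35.7, Σy = 116.5, Σx² = 215.47, Σy² = 2468.31, Σxy = 717.71
nΣxy − ΣxΣy = 4306.26 − 4159.05 = 147.21
nΣx² − (Σx)² = 1292.82 − 1274.49 = 18.33; nΣy² − (Σy)² = 14809.86 − 13572.25 = 1237.61
r = 147.21 / √(18.33 × 1237.61) = 147.21 / 150.6167 ≈ 0.977

0.977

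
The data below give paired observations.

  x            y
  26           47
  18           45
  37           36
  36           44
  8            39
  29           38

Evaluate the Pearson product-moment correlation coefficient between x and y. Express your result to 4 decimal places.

-0.1182

n = 6, Σx = 154, Σy = 249, Σx² = 4570, Σy² = 10431, Σxy = 6362
nΣxy − ΣxΣy = 38172 − 38346 = -174
nΣx² − (Σx)² = 27420 − 23716 = 3704; nΣy² − (Σy)² = 62586 − 62001 = 585
r = -174 / √(3704 × 585) = -174 / 1472.0190 ≈ -0.1182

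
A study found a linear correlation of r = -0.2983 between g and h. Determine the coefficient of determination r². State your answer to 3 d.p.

0.089

r² = (-0.2983)² = 0.089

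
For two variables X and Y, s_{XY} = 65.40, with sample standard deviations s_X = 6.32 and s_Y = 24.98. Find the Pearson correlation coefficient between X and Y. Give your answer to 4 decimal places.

0.4143

r = Cov(X,Y) / (s_X · s_Y) = 65.40 / (6.32 × 24.98)
  = 65.40 / 157.8736 ≈ 0.4143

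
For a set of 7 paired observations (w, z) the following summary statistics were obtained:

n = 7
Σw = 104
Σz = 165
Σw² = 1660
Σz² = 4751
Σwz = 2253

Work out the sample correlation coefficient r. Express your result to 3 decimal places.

r = (nΣwz − ΣwΣz) / √[(nΣw² − (Σw)²)(nΣz² − (Σz)²)]
Numerator: 7×2253 − 104×165 = -1389
Denominator: √[(11620 − 10816)(33257 − 27225)] = √[804 × 6032] = 2202.2098
r = -1389 / 2202.2098 ≈ -0.631

-0.631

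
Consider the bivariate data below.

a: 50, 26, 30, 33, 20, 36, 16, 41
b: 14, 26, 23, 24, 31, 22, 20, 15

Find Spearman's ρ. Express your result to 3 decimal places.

Rank a: 8, 3, 4, 5, 2, 6, 1, 7
Rank b: 1, 7, 5, 6, 8, 4, 3, 2
d = rank(a) − rank(b): 7, -4, -1, -1, -6, 2, -2, 5; Σd² = 136
ρ = 1 − 6Σd² / [n(n²−1)] = 1 − 6×136 / (8×63) = 1 − 816/504 ≈ -0.619

-0.619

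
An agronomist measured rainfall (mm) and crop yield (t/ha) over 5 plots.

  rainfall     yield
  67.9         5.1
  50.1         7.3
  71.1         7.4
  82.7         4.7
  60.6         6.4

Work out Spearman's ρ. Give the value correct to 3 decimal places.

-0.400

Rank rainfall: 3, 1, 4, 5, 2
Rank yield: 2, 4, 5, 1, 3
d = rank(rainfall) − rank(yield): 1, -3, -1, 4, -1; Σd² = 28
ρ = 1 − 6Σd² / [n(n²−1)] = 1 − 6×28 / (5×24) = 1 − 168/120 ≈ -0.400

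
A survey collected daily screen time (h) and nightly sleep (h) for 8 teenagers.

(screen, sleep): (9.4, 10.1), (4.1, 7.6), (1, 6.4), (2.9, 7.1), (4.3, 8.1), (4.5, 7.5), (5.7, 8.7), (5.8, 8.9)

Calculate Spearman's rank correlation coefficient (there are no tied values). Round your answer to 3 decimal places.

Rank screen: 8, 3, 1, 2, 4, 5, 6, 7
Rank sleep: 8, 4, 1, 2, 5, 3, 6, 7
d = rank(screen) − rank(sleep): 0, -1, 0, 0, -1, 2, 0, 0; Σd² = 6
ρ = 1 − 6Σd² / [n(n²−1)] = 1 − 6×6 / (8×63) = 1 − 36/504 ≈ 0.929

0.929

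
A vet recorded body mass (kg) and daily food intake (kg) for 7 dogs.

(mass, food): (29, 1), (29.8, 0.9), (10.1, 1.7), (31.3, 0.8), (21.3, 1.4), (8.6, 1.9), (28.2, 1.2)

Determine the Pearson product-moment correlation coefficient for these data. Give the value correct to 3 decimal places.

n = 7, Σx = 158.3, Σy = 8.9, Σx² = 4133.63, Σy² = 12.35, Σxy = 178.03
nΣxy − ΣxΣy = 1246.21 − 1408.87 = -162.66
nΣx² − (Σx)² = 28935.41 − 25058.89 = 3876.52; nΣy² − (Σy)² = 86.45 − 79.21 = 7.24
r = -162.66 / √(3876.52 × 7.24) = -162.66 / 167.5291 ≈ -0.971

-0.971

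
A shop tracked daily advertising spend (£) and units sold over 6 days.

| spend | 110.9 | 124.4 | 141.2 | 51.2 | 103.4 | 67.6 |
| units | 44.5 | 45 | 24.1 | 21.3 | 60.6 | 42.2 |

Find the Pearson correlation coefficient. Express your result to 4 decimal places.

n = 6, Σx = 598.7, Σy = 237.7, Σx² = 65594.37, Σy² = 10492.95, Σxy = 24145.29
nΣxy − ΣxΣy = 144871.74 − 142310.99 = 2560.75
nΣx² − (Σx)² = 393566.22 − 358441.69 = 35124.53; nΣy² − (Σy)² = 62957.7 − 56501.29 = 6456.41
r = 2560.75 / √(35124.53 × 6456.41) = 2560.75 / 15059.1622 ≈ 0.1700

0.1700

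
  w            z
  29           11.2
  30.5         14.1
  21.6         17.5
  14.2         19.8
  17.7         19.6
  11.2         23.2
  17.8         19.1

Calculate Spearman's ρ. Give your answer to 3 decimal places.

Rank w: 6, 7, 5, 2, 3, 1, 4
Rank z: 1, 2, 3, 6, 5, 7, 4
d = rank(w) − rank(z): 5, 5, 2, -4, -2, -6, 0; Σd² = 110
ρ = 1 − 6Σd² / [n(n²−1)] = 1 − 6×110 / (7×48) = 1 − 660/336 ≈ -0.964

-0.964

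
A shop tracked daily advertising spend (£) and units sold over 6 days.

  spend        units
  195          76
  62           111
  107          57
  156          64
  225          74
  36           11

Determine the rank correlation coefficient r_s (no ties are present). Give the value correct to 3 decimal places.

0.371

Rank spend: 5, 2, 3, 4, 6, 1
Rank units: 5, 6, 2, 3, 4, 1
d = rank(spend) − rank(units): 0, -4, 1, 1, 2, 0; Σd² = 22
ρ = 1 − 6Σd² / [n(n²−1)] = 1 − 6×22 / (6×35) = 1 − 132/210 ≈ 0.371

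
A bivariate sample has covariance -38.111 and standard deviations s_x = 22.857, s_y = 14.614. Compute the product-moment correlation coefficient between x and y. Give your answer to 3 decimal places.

r = Cov(x,y) / (s_x · s_y) = -38.111 / (22.857 × 14.614)
  = -38.111 / 334.0322 ≈ -0.114

-0.114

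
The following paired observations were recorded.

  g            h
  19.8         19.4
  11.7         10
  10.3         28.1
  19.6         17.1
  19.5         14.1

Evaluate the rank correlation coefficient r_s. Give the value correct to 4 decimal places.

0.0000

Rank g: 5, 2, 1, 4, 3
Rank h: 4, 1, 5, 3, 2
d = rank(g) − rank(h): 1, 1, -4, 1, 1; Σd² = 20
ρ = 1 − 6Σd² / [n(n²−1)] = 1 − 6×20 / (5×24) = 1 − 120/120 ≈ 0.0000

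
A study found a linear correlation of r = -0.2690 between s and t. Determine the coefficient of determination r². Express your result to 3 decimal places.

r² = (-0.2690)² = 0.072

0.072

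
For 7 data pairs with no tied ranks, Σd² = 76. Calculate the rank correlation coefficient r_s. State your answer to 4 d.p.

ρ = 1 − 6Σd² / [n(n²−1)] = 1 − 6×76 / (7×48)
  = 1 − 456/336 = 1 − 1.35714 ≈ -0.3571

-0.3571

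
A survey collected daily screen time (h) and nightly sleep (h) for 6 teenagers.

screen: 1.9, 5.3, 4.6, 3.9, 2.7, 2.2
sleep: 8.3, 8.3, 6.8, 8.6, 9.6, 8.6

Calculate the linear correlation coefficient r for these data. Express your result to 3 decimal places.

n = 6, Σx = 20.6, Σy = 50.2, Σx² = 80.2, Σy² = 424.1, Σxy = 169.42
nΣxy − ΣxΣy = 1016.52 − 1034.12 = -17.6
nΣx² − (Σx)² = 481.2 − 424.36 = 56.84; nΣy² − (Σy)² = 2544.6 − 2520.04 = 24.56
r = -17.6 / √(56.84 × 24.56) = -17.6 / 37.3630 ≈ -0.471

-0.471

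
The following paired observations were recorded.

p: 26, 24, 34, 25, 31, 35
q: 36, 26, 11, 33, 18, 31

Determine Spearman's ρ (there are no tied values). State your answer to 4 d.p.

-0.3143

Rank p: 3, 1, 5, 2, 4, 6
Rank q: 6, 3, 1, 5, 2, 4
d = rank(p) − rank(q): -3, -2, 4, -3, 2, 2; Σd² = 46
ρ = 1 − 6Σd² / [n(n²−1)] = 1 − 6×46 / (6×35) = 1 − 276/210 ≈ -0.3143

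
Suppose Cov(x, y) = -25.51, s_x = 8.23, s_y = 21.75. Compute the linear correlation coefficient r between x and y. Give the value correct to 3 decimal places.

-0.143

r = Cov(x,y) / (s_x · s_y) = -25.51 / (8.23 × 21.75)
  = -25.51 / 179.0025 ≈ -0.143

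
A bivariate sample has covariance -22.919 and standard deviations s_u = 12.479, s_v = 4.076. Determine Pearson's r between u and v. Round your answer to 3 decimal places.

-0.451

r = Cov(u,v) / (s_u · s_v) = -22.919 / (12.479 × 4.076)
  = -22.919 / 50.8644 ≈ -0.451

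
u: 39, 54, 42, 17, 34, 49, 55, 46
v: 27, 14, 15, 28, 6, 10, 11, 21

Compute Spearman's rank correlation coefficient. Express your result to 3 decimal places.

-0.405

Rank u: 3, 7, 4, 1, 2, 6, 8, 5
Rank v: 7, 4, 5, 8, 1, 2, 3, 6
d = rank(u) − rank(v): -4, 3, -1, -7, 1, 4, 5, -1; Σd² = 118
ρ = 1 − 6Σd² / [n(n²−1)] = 1 − 6×118 / (8×63) = 1 − 708/504 ≈ -0.405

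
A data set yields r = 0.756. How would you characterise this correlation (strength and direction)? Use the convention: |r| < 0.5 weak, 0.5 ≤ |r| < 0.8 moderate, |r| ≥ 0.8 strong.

moderate positive

r = 0.756 > 0 so the relationship is positive.
|r| = 0.756, which falls in the moderate range.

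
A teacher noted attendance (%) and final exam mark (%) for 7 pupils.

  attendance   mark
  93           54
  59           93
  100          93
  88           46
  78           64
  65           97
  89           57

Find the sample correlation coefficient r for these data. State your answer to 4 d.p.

-0.4901

n = 7, Σx = 572, Σy = 504, Σx² = 48104, Σy² = 39084, Σxy = 40227
nΣxy − ΣxΣy = 281589 − 288288 = -6699
nΣx² − (Σx)² = 336728 − 327184 = 9544; nΣy² − (Σy)² = 273588 − 254016 = 19572
r = -6699 / √(9544 × 19572) = -6699 / 13667.3029 ≈ -0.4901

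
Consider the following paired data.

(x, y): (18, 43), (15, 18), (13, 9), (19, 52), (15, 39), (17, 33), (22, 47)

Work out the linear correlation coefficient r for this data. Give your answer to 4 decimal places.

n = 7, Σx = 119, Σy = 241, Σx² = 2077, Σy² = 9777, Σxy = 4329
nΣxy − ΣxΣy = 30303 − 28679 = 1624
nΣx² − (Σx)² = 14539 − 14161 = 378; nΣy² − (Σy)² = 68439 − 58081 = 10358
r = 1624 / √(378 × 10358) = 1624 / 1978.7178 ≈ 0.8207

0.8207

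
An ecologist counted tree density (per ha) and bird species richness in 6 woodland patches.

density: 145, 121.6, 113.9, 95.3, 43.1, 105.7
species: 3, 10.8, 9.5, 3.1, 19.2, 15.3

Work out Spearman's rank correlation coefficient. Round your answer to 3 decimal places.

-0.600

Rank density: 6, 5, 4, 2, 1, 3
Rank species: 1, 4, 3, 2, 6, 5
d = rank(density) − rank(species): 5, 1, 1, 0, -5, -2; Σd² = 56
ρ = 1 − 6Σd² / [n(n²−1)] = 1 − 6×56 / (6×35) = 1 − 336/210 ≈ -0.600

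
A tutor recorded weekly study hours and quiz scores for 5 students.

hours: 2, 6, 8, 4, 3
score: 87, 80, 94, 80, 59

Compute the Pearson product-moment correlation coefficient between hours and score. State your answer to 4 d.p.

n = 5, Σx = 23, Σy = 400, Σx² = 129, Σy² = 32686, Σxy = 1903
nΣxy − ΣxΣy = 9515 − 9200 = 315
nΣx² − (Σx)² = 645 − 529 = 116; nΣy² − (Σy)² = 163430 − 160000 = 3430
r = 315 / √(116 × 3430) = 315 / 630.7773 ≈ 0.4994

0.4994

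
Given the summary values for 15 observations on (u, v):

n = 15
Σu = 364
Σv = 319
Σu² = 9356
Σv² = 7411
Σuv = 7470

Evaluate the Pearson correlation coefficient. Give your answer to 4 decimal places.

-0.4734

r = (nΣuv − ΣuΣv) / √[(nΣu² − (Σu)²)(nΣv² − (Σv)²)]
Numerator: 15×7470 − 364×319 = -4066
Denominator: √[(140340 − 132496)(111165 − 101761)] = √[7844 × 9404] = 8588.6539
r = -4066 / 8588.6539 ≈ -0.4734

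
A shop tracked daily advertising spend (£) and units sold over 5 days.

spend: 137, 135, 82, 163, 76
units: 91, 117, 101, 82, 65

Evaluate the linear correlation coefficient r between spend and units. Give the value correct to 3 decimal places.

0.259

n = 5, Σx = 593, Σy = 456, Σx² = 76063, Σy² = 43120, Σxy = 54850
nΣxy − ΣxΣy = 274250 − 270408 = 3842
nΣx² − (Σx)² = 380315 − 351649 = 28666; nΣy² − (Σy)² = 215600 − 207936 = 7664
r = 3842 / √(28666 × 7664) = 3842 / 14822.1531 ≈ 0.259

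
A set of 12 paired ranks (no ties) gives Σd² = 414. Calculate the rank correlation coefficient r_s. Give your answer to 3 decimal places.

ρ = 1 − 6Σd² / [n(n²−1)] = 1 − 6×414 / (12×143)
  = 1 − 2484/1716 = 1 − 1.4476 ≈ -0.448

-0.448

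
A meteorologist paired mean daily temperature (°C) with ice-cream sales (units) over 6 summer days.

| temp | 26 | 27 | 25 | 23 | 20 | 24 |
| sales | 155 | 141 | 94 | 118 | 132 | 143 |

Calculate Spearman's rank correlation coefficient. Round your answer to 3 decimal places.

Rank temp: 5, 6, 4, 2, 1, 3
Rank sales: 6, 4, 1, 2, 3, 5
d = rank(temp) − rank(sales): -1, 2, 3, 0, -2, -2; Σd² = 22
ρ = 1 − 6Σd² / [n(n²−1)] = 1 − 6×22 / (6×35) = 1 − 132/210 ≈ 0.371

0.371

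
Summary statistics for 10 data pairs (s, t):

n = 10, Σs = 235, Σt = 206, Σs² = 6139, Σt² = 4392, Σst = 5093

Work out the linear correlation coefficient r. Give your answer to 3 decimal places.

r = (nΣst − ΣsΣt) / √[(nΣs² − (Σs)²)(nΣt² − (Σt)²)]
Numerator: 10×5093 − 235×206 = 2520
Denominator: √[(61390 − 55225)(43920 − 42436)] = √[6165 × 1484] = 3024.7083
r = 2520 / 3024.7083 ≈ 0.833

0.833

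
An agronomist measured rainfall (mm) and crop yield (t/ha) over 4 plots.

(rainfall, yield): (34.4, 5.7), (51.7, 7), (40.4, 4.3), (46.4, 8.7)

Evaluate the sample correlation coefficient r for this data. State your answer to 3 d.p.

n = 4, Σx = 172.9, Σy = 25.7, Σx² = 7641.37, Σy² = 175.67, Σxy = 1135.38
nΣxy − ΣxΣy = 4541.52 − 4443.53 = 97.99
nΣx² − (Σx)² = 30565.48 − 29894.41 = 671.07; nΣy² − (Σy)² = 702.68 − 660.49 = 42.19
r = 97.99 / √(671.07 × 42.19) = 97.99 / 168.2630 ≈ 0.582

0.582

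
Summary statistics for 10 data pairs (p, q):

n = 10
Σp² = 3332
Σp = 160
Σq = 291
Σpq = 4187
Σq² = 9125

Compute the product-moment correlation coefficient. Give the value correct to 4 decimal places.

r = (nΣpq − ΣpΣq) / √[(nΣp² − (Σp)²)(nΣq² − (Σq)²)]
Numerator: 10×4187 − 160×291 = -4690
Denominator: √[(33320 − 25600)(91250 − 84681)] = √[7720 × 6569] = 7121.2836
r = -4690 / 7121.2836 ≈ -0.6586

-0.6586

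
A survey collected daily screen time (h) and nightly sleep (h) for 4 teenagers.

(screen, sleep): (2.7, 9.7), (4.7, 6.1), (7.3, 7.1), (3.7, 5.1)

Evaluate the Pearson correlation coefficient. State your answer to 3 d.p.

n = 4, Σx = 18.4, Σy = 28, Σx² = 96.36, Σy² = 207.72, Σxy = 125.56
nΣxy − ΣxΣy = 502.24 − 515.2 = -12.96
nΣx² − (Σx)² = 385.44 − 338.56 = 46.88; nΣy² − (Σy)² = 830.88 − 784 = 46.88
r = -12.96 / √(46.88 × 46.88) = -12.96 / 46.8800 ≈ -0.276

-0.276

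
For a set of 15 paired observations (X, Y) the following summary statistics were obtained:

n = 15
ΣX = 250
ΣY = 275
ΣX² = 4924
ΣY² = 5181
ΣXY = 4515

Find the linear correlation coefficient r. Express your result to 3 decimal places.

-0.210

r = (nΣXY − ΣXΣY) / √[(nΣX² − (ΣX)²)(nΣY² − (ΣY)²)]
Numerator: 15×4515 − 250×275 = -1025
Denominator: √[(73860 − 62500)(77715 − 75625)] = √[11360 × 2090] = 4872.6174
r = -1025 / 4872.6174 ≈ -0.210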